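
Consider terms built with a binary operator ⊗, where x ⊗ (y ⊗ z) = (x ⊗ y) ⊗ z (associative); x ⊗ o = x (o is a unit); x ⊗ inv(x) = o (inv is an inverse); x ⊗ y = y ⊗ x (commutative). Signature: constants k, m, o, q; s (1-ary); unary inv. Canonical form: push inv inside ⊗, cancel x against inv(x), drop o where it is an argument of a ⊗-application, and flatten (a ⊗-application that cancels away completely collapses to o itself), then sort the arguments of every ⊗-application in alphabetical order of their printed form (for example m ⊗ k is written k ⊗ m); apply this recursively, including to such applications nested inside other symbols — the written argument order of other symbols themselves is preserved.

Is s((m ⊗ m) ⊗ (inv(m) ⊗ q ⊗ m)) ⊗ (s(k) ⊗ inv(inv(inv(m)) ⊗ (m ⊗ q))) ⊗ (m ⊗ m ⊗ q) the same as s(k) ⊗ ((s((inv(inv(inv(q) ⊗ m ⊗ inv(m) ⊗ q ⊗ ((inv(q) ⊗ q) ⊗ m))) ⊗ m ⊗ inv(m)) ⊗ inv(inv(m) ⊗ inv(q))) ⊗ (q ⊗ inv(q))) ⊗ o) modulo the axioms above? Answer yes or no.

Answer: yes — both canonical forms are s(k) ⊗ s(m ⊗ m ⊗ q)

Derivation:
Left:  s((m ⊗ m) ⊗ (inv(m) ⊗ q ⊗ m)) ⊗ (s(k) ⊗ inv(inv(inv(m)) ⊗ (m ⊗ q))) ⊗ (m ⊗ m ⊗ q)
  Push inv inside:  distribute inv over ⊗ and collapse double inv
  Cancel inverse pairs:  m cancels; q cancels
  Collect terms:  s(m ⊗ m ⊗ q) ⊗ s(k)
  Sort:  s(k) ⊗ s(m ⊗ m ⊗ q)
Right:  s(k) ⊗ ((s((inv(inv(inv(q) ⊗ m ⊗ inv(m) ⊗ q ⊗ ((inv(q) ⊗ q) ⊗ m))) ⊗ m ⊗ inv(m)) ⊗ inv(inv(m) ⊗ inv(q))) ⊗ (q ⊗ inv(q))) ⊗ o)
  Push inv inside:  distribute inv over ⊗ and collapse double inv
  Inverses cancel:  q cancels
  Collect terms:  s(k) ⊗ s(m ⊗ m ⊗ q)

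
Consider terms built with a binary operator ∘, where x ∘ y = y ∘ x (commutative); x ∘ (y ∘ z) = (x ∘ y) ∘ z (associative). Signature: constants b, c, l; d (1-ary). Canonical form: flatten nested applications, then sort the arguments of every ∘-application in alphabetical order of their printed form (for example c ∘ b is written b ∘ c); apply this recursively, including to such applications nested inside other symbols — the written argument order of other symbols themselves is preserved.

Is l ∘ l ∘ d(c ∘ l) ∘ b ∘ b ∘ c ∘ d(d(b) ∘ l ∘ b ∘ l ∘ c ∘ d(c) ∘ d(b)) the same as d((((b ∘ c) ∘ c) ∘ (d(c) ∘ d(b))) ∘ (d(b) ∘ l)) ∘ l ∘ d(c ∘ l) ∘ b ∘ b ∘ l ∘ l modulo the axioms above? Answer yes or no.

Answer: no — b ∘ b ∘ c ∘ d(b ∘ c ∘ d(b) ∘ d(b) ∘ d(c) ∘ l ∘ l) ∘ d(c ∘ l) ∘ l ∘ l vs b ∘ b ∘ d(b ∘ c ∘ c ∘ d(b) ∘ d(b) ∘ d(c) ∘ l) ∘ d(c ∘ l) ∘ l ∘ l ∘ l

Derivation:
Left:  l ∘ l ∘ d(c ∘ l) ∘ b ∘ b ∘ c ∘ d(d(b) ∘ l ∘ b ∘ l ∘ c ∘ d(c) ∘ d(b))
  Simplify inside:  d(d(b) ∘ l ∘ b ∘ l ∘ c ∘ d(c) ∘ d(b))  →  d(b ∘ c ∘ d(b) ∘ d(b) ∘ d(c) ∘ l ∘ l)
  Sort arguments:  b ∘ b ∘ c ∘ d(b ∘ c ∘ d(b) ∘ d(b) ∘ d(c) ∘ l ∘ l) ∘ d(c ∘ l) ∘ l ∘ l
Right:  d((((b ∘ c) ∘ c) ∘ (d(c) ∘ d(b))) ∘ (d(b) ∘ l)) ∘ l ∘ d(c ∘ l) ∘ b ∘ b ∘ l ∘ l
  Inside:  d((((b ∘ c) ∘ c) ∘ (d(c) ∘ d(b))) ∘ (d(b) ∘ l))  →  d(b ∘ c ∘ c ∘ d(b) ∘ d(b) ∘ d(c) ∘ l)
  Sort arguments:  b ∘ b ∘ d(b ∘ c ∘ c ∘ d(b) ∘ d(b) ∘ d(c) ∘ l) ∘ d(c ∘ l) ∘ l ∘ l ∘ l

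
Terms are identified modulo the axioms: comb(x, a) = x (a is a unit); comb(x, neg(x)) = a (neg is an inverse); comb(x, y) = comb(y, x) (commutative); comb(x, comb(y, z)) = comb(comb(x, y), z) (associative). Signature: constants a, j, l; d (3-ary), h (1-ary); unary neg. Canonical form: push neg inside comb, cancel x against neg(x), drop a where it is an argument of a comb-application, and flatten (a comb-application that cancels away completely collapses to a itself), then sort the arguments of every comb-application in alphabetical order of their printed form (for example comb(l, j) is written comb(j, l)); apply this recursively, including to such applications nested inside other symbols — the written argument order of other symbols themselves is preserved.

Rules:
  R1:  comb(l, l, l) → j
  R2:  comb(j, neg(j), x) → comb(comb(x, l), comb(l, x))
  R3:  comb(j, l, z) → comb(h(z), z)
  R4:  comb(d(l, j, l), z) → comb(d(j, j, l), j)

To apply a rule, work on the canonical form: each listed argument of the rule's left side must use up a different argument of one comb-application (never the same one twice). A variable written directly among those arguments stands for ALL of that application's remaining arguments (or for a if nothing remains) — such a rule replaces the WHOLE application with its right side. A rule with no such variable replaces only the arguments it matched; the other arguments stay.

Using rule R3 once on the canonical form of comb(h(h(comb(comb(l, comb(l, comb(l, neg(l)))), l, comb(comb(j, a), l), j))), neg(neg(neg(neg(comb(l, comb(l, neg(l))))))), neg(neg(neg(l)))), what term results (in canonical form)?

Canonical form:  h(h(comb(j, j, l, l, l, l)))
Apply R3:  consuming j, l;  z := comb(j, l, l, l)
Every leftover argument binds to the variable; the entire application is replaced.
New term:  h(h(comb(h(comb(j, l, l, l)), j, l, l, l)))

Answer: h(h(comb(h(comb(j, l, l, l)), j, l, l, l)))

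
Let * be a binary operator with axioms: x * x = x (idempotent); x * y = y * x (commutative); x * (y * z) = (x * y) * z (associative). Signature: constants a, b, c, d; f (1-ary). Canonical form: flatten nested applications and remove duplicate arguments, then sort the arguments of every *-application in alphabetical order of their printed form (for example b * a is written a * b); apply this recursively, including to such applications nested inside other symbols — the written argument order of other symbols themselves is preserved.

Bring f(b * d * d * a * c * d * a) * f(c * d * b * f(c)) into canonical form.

Answer: f(a * b * c * d) * f(b * c * d * f(c))

Derivation:
Inside:  f(b * d * d * a * c * d * a)  →  f(a * b * c * d)
Inside:  f(c * d * b * f(c))  →  f(b * c * d * f(c))
Order the arguments:  f(a * b * c * d) * f(b * c * d * f(c))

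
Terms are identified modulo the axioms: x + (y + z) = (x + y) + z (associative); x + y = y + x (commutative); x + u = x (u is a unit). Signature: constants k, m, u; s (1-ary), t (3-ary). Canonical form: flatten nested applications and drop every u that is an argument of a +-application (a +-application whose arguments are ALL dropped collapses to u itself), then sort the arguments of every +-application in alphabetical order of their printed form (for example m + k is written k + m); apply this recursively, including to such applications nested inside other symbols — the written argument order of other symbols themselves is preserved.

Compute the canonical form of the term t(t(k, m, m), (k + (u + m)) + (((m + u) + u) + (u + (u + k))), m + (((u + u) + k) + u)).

Descend into:  (k + (u + m)) + (((m + u) + u) + (u + (u + k)))
Flatten:  k + u + m + m + u + u + u + u + k
Units out:  drop u (×5)
Order the arguments:  k + k + m + m
Reassemble:  t(t(k, m, m), k + k + m + m, k + m)

Answer: t(t(k, m, m), k + k + m + m, k + m)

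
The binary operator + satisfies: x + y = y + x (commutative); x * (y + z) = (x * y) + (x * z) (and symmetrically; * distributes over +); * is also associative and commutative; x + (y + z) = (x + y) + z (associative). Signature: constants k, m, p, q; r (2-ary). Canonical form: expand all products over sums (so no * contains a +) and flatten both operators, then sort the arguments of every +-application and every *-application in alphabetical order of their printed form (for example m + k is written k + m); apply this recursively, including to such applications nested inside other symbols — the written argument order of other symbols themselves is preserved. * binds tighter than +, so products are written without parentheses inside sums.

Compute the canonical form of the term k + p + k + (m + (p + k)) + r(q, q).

Answer: k + k + k + m + p + p + r(q, q)

Derivation:
Flatten:  k + p + k + m + p + k + r(q, q)
Sort:  k + k + k + m + p + p + r(q, q)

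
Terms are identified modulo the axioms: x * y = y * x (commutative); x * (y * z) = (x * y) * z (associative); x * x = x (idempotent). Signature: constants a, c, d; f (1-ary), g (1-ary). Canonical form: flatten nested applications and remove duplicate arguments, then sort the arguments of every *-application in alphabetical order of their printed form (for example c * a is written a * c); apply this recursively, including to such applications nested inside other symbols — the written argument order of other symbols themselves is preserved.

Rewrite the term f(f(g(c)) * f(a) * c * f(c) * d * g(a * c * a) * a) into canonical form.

Descend into:  f(g(c)) * f(a) * c * f(c) * d * g(a * c * a) * a
Canonicalize subterm:  g(a * c * a)  →  g(a * c)
Sort:  a * c * d * f(a) * f(c) * f(g(c)) * g(a * c)
Rebuild:  f(a * c * d * f(a) * f(c) * f(g(c)) * g(a * c))

Answer: f(a * c * d * f(a) * f(c) * f(g(c)) * g(a * c))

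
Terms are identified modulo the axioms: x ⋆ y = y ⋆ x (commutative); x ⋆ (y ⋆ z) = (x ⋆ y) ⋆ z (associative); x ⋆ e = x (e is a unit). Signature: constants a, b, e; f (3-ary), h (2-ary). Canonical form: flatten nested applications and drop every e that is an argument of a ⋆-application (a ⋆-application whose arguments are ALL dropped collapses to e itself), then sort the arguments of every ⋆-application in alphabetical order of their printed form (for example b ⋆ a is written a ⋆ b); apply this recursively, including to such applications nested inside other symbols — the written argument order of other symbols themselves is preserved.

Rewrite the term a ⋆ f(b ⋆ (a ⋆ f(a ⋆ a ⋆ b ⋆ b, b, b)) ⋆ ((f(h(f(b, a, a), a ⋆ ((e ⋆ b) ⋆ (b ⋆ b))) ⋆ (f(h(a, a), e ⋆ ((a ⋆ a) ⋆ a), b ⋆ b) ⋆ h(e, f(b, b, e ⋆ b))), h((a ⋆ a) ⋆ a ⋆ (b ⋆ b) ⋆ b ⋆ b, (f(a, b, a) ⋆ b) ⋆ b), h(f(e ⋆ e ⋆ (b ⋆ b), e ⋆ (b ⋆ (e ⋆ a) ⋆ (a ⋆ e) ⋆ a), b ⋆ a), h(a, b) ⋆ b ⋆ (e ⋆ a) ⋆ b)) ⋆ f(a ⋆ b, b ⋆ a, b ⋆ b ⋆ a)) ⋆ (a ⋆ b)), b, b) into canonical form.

Answer: a ⋆ f(a ⋆ a ⋆ b ⋆ b ⋆ f(a ⋆ a ⋆ b ⋆ b, b, b) ⋆ f(a ⋆ b, a ⋆ b, a ⋆ b ⋆ b) ⋆ f(f(h(a, a), a ⋆ a ⋆ a, b ⋆ b) ⋆ h(e, f(b, b, b)) ⋆ h(f(b, a, a), a ⋆ b ⋆ b ⋆ b), h(a ⋆ a ⋆ a ⋆ b ⋆ b ⋆ b ⋆ b, b ⋆ b ⋆ f(a, b, a)), h(f(b ⋆ b, a ⋆ a ⋆ a ⋆ b, a ⋆ b), a ⋆ b ⋆ b ⋆ h(a, b))), b, b)

Derivation:
Simplify inside:  f(b ⋆ (a ⋆ f(a ⋆ a ⋆ b ⋆ b, b, b)) ⋆ ((f(h(f(b, a, a), a ⋆ ((e ⋆ b) ⋆ (b ⋆ b))) ⋆ (f(h(a, a), e ⋆ ((a ⋆ a) ⋆ a), b ⋆ b) ⋆ h(e, f(b, b, e ⋆ b))), h((a ⋆ a) ⋆ a ⋆ (b ⋆ b) ⋆ b ⋆ b, (f(a, b, a) ⋆ b) ⋆ b), h(f(e ⋆ e ⋆ (b ⋆ b), e ⋆ (b ⋆ (e ⋆ a) ⋆ (a ⋆ e) ⋆ a), b ⋆ a), h(a, b) ⋆ b ⋆ (e ⋆ a) ⋆ b)) ⋆ f(a ⋆ b, b ⋆ a, b ⋆ b ⋆ a)) ⋆ (a ⋆ b)), b, b)  →  f(a ⋆ a ⋆ b ⋆ b ⋆ f(a ⋆ a ⋆ b ⋆ b, b, b) ⋆ f(a ⋆ b, a ⋆ b, a ⋆ b ⋆ b) ⋆ f(f(h(a, a), a ⋆ a ⋆ a, b ⋆ b) ⋆ h(e, f(b, b, b)) ⋆ h(f(b, a, a), a ⋆ b ⋆ b ⋆ b), h(a ⋆ a ⋆ a ⋆ b ⋆ b ⋆ b ⋆ b, b ⋆ b ⋆ f(a, b, a)), h(f(b ⋆ b, a ⋆ a ⋆ a ⋆ b, a ⋆ b), a ⋆ b ⋆ b ⋆ h(a, b))), b, b)
Sort:  a ⋆ f(a ⋆ a ⋆ b ⋆ b ⋆ f(a ⋆ a ⋆ b ⋆ b, b, b) ⋆ f(a ⋆ b, a ⋆ b, a ⋆ b ⋆ b) ⋆ f(f(h(a, a), a ⋆ a ⋆ a, b ⋆ b) ⋆ h(e, f(b, b, b)) ⋆ h(f(b, a, a), a ⋆ b ⋆ b ⋆ b), h(a ⋆ a ⋆ a ⋆ b ⋆ b ⋆ b ⋆ b, b ⋆ b ⋆ f(a, b, a)), h(f(b ⋆ b, a ⋆ a ⋆ a ⋆ b, a ⋆ b), a ⋆ b ⋆ b ⋆ h(a, b))), b, b)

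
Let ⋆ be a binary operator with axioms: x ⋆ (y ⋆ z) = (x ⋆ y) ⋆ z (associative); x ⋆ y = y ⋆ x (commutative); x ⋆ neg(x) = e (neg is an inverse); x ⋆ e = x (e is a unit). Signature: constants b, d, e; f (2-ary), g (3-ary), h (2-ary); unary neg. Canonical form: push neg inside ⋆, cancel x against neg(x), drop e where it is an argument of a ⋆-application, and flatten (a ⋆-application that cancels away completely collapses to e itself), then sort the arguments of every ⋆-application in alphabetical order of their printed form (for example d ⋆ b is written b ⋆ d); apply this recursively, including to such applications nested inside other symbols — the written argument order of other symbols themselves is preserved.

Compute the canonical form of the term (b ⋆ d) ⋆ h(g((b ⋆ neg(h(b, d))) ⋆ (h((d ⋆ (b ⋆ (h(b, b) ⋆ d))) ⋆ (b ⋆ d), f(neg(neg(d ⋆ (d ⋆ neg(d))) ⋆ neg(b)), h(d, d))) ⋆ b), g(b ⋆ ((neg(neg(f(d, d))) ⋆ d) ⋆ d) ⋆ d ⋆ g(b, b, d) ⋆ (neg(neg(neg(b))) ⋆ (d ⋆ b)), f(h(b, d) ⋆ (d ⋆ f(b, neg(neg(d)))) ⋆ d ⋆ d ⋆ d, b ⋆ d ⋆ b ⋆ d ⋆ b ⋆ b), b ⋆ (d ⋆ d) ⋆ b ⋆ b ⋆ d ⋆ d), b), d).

Answer: b ⋆ d ⋆ h(g(b ⋆ b ⋆ h(b ⋆ b ⋆ d ⋆ d ⋆ d ⋆ h(b, b), f(b ⋆ d, h(d, d))) ⋆ neg(h(b, d)), g(b ⋆ d ⋆ d ⋆ d ⋆ d ⋆ f(d, d) ⋆ g(b, b, d), f(d ⋆ d ⋆ d ⋆ d ⋆ f(b, d) ⋆ h(b, d), b ⋆ b ⋆ b ⋆ b ⋆ d ⋆ d), b ⋆ b ⋆ b ⋆ d ⋆ d ⋆ d ⋆ d), b), d)

Derivation:
Push neg inside:  distribute neg over ⋆ and collapse double neg
Collect:  b ⋆ d ⋆ h(g(b ⋆ b ⋆ h(b ⋆ b ⋆ d ⋆ d ⋆ d ⋆ h(b, b), f(b ⋆ d, h(d, d))) ⋆ neg(h(b, d)), g(b ⋆ d ⋆ d ⋆ d ⋆ d ⋆ f(d, d) ⋆ g(b, b, d), f(d ⋆ d ⋆ d ⋆ d ⋆ f(b, d) ⋆ h(b, d), b ⋆ b ⋆ b ⋆ b ⋆ d ⋆ d), b ⋆ b ⋆ b ⋆ d ⋆ d ⋆ d ⋆ d), b), d)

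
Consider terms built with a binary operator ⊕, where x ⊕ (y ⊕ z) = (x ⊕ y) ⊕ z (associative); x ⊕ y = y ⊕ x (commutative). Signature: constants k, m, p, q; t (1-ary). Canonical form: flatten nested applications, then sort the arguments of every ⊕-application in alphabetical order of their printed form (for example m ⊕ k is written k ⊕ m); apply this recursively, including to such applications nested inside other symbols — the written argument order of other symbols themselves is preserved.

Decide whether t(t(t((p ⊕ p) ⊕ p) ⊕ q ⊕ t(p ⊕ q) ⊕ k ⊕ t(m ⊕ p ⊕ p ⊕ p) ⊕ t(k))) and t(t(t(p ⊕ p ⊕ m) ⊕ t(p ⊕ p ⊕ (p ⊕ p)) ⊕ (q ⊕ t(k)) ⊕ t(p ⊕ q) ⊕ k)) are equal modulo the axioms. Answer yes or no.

Left:  t(t(t((p ⊕ p) ⊕ p) ⊕ q ⊕ t(p ⊕ q) ⊕ k ⊕ t(m ⊕ p ⊕ p ⊕ p) ⊕ t(k)))
  Focus inside:  t((p ⊕ p) ⊕ p) ⊕ q ⊕ t(p ⊕ q) ⊕ k ⊕ t(m ⊕ p ⊕ p ⊕ p) ⊕ t(k)
  Simplify inside:  t((p ⊕ p) ⊕ p)  →  t(p ⊕ p ⊕ p)
  Sort:  k ⊕ q ⊕ t(k) ⊕ t(m ⊕ p ⊕ p ⊕ p) ⊕ t(p ⊕ p ⊕ p) ⊕ t(p ⊕ q)
  Rebuild:  t(t(k ⊕ q ⊕ t(k) ⊕ t(m ⊕ p ⊕ p ⊕ p) ⊕ t(p ⊕ p ⊕ p) ⊕ t(p ⊕ q)))
Right:  t(t(t(p ⊕ p ⊕ m) ⊕ t(p ⊕ p ⊕ (p ⊕ p)) ⊕ (q ⊕ t(k)) ⊕ t(p ⊕ q) ⊕ k))
  Work inside:  t(p ⊕ p ⊕ m) ⊕ t(p ⊕ p ⊕ (p ⊕ p)) ⊕ (q ⊕ t(k)) ⊕ t(p ⊕ q) ⊕ k
  Merge nested applications:  t(p ⊕ p ⊕ m) ⊕ t(p ⊕ p ⊕ (p ⊕ p)) ⊕ q ⊕ t(k) ⊕ t(p ⊕ q) ⊕ k
  Inside:  t(p ⊕ p ⊕ m)  →  t(m ⊕ p ⊕ p)
  Canonicalize subterm:  t(p ⊕ p ⊕ (p ⊕ p))  →  t(p ⊕ p ⊕ p ⊕ p)
  Sort:  k ⊕ q ⊕ t(k) ⊕ t(m ⊕ p ⊕ p) ⊕ t(p ⊕ p ⊕ p ⊕ p) ⊕ t(p ⊕ q)
  Reassemble:  t(t(k ⊕ q ⊕ t(k) ⊕ t(m ⊕ p ⊕ p) ⊕ t(p ⊕ p ⊕ p ⊕ p) ⊕ t(p ⊕ q)))

Answer: no — t(t(k ⊕ q ⊕ t(k) ⊕ t(m ⊕ p ⊕ p ⊕ p) ⊕ t(p ⊕ p ⊕ p) ⊕ t(p ⊕ q))) vs t(t(k ⊕ q ⊕ t(k) ⊕ t(m ⊕ p ⊕ p) ⊕ t(p ⊕ p ⊕ p ⊕ p) ⊕ t(p ⊕ q)))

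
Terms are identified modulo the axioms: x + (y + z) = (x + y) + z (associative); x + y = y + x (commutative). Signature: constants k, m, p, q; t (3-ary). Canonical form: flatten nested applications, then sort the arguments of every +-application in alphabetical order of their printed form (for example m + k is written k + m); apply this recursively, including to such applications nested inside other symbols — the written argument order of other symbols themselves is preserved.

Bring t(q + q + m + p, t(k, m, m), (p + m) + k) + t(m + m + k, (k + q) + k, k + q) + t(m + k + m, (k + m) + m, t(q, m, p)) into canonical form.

Canonicalize subterm:  t(q + q + m + p, t(k, m, m), (p + m) + k)  →  t(m + p + q + q, t(k, m, m), k + m + p)
Simplify inside:  t(m + m + k, (k + q) + k, k + q)  →  t(k + m + m, k + k + q, k + q)
Simplify inside:  t(m + k + m, (k + m) + m, t(q, m, p))  →  t(k + m + m, k + m + m, t(q, m, p))
Sort:  t(k + m + m, k + k + q, k + q) + t(k + m + m, k + m + m, t(q, m, p)) + t(m + p + q + q, t(k, m, m), k + m + p)

Answer: t(k + m + m, k + k + q, k + q) + t(k + m + m, k + m + m, t(q, m, p)) + t(m + p + q + q, t(k, m, m), k + m + p)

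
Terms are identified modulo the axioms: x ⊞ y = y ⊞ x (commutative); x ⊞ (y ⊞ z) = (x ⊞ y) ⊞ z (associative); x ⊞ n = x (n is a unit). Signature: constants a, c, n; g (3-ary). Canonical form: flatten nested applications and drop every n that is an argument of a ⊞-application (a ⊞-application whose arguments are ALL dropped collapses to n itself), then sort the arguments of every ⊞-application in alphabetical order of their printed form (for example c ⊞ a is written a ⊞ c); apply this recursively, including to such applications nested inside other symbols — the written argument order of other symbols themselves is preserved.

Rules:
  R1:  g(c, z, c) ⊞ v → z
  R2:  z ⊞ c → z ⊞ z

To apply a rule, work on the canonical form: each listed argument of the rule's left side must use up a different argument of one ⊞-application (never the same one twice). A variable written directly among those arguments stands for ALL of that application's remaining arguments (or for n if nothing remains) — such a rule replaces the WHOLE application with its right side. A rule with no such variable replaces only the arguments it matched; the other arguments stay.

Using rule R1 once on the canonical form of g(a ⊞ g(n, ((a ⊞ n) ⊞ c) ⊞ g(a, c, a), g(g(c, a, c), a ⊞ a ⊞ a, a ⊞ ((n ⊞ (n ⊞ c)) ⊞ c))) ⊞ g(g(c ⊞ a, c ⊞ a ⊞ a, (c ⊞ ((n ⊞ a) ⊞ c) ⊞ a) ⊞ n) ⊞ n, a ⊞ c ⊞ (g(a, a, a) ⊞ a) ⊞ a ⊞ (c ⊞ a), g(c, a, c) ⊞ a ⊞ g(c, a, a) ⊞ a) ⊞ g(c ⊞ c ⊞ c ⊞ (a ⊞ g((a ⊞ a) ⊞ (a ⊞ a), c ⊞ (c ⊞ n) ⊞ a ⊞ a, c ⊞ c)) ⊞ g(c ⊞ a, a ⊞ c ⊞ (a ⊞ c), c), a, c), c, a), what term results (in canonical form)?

Canonical form:  g(a ⊞ g(a ⊞ c ⊞ c ⊞ c ⊞ g(a ⊞ a ⊞ a ⊞ a, a ⊞ a ⊞ c ⊞ c, c ⊞ c) ⊞ g(a ⊞ c, a ⊞ a ⊞ c ⊞ c, c), a, c) ⊞ g(g(a ⊞ c, a ⊞ a ⊞ c, a ⊞ a ⊞ c ⊞ c), a ⊞ a ⊞ a ⊞ a ⊞ c ⊞ c ⊞ g(a, a, a), a ⊞ a ⊞ g(c, a, a) ⊞ g(c, a, c)) ⊞ g(n, a ⊞ c ⊞ g(a, c, a), g(g(c, a, c), a ⊞ a ⊞ a, a ⊞ c ⊞ c)), c, a)
Match R1:  consume g(c, a, c);  v := a ⊞ a ⊞ g(c, a, a), z := a
The extension variable absorbs all remaining arguments, so the whole application is rewritten.
Result:  g(a ⊞ g(a ⊞ c ⊞ c ⊞ c ⊞ g(a ⊞ a ⊞ a ⊞ a, a ⊞ a ⊞ c ⊞ c, c ⊞ c) ⊞ g(a ⊞ c, a ⊞ a ⊞ c ⊞ c, c), a, c) ⊞ g(g(a ⊞ c, a ⊞ a ⊞ c, a ⊞ a ⊞ c ⊞ c), a ⊞ a ⊞ a ⊞ a ⊞ c ⊞ c ⊞ g(a, a, a), a) ⊞ g(n, a ⊞ c ⊞ g(a, c, a), g(g(c, a, c), a ⊞ a ⊞ a, a ⊞ c ⊞ c)), c, a)

Answer: g(a ⊞ g(a ⊞ c ⊞ c ⊞ c ⊞ g(a ⊞ a ⊞ a ⊞ a, a ⊞ a ⊞ c ⊞ c, c ⊞ c) ⊞ g(a ⊞ c, a ⊞ a ⊞ c ⊞ c, c), a, c) ⊞ g(g(a ⊞ c, a ⊞ a ⊞ c, a ⊞ a ⊞ c ⊞ c), a ⊞ a ⊞ a ⊞ a ⊞ c ⊞ c ⊞ g(a, a, a), a) ⊞ g(n, a ⊞ c ⊞ g(a, c, a), g(g(c, a, c), a ⊞ a ⊞ a, a ⊞ c ⊞ c)), c, a)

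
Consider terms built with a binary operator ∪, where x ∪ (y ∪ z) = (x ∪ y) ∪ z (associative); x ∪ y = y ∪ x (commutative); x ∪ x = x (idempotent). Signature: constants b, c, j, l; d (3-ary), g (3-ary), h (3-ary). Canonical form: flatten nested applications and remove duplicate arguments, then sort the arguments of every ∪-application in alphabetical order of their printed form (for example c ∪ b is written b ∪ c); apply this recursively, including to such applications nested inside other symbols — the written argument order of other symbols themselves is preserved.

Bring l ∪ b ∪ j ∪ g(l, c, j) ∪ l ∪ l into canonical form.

Idempotence:  drop duplicate l, l
Sort arguments:  b ∪ g(l, c, j) ∪ j ∪ l

Answer: b ∪ g(l, c, j) ∪ j ∪ l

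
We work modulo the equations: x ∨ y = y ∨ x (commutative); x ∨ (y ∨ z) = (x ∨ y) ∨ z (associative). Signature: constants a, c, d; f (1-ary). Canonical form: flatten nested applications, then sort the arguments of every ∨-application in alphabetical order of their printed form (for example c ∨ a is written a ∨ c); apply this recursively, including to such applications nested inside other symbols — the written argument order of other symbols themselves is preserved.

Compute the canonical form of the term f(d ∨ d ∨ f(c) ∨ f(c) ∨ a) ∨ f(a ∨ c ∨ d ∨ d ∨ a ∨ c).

Answer: f(a ∨ a ∨ c ∨ c ∨ d ∨ d) ∨ f(a ∨ d ∨ d ∨ f(c) ∨ f(c))

Derivation:
Simplify inside:  f(d ∨ d ∨ f(c) ∨ f(c) ∨ a)  →  f(a ∨ d ∨ d ∨ f(c) ∨ f(c))
Canonicalize subterm:  f(a ∨ c ∨ d ∨ d ∨ a ∨ c)  →  f(a ∨ a ∨ c ∨ c ∨ d ∨ d)
Order the arguments:  f(a ∨ a ∨ c ∨ c ∨ d ∨ d) ∨ f(a ∨ d ∨ d ∨ f(c) ∨ f(c))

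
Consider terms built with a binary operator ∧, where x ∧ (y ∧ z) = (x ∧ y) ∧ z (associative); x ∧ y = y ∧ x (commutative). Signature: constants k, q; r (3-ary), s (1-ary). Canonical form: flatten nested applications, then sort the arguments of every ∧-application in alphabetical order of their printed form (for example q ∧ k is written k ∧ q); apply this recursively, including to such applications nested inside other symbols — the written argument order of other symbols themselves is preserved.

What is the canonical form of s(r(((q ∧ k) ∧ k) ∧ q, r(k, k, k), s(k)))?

Focus inside:  ((q ∧ k) ∧ k) ∧ q
Merge nested applications:  q ∧ k ∧ k ∧ q
Sort arguments:  k ∧ k ∧ q ∧ q
Rebuild:  s(r(k ∧ k ∧ q ∧ q, r(k, k, k), s(k)))

Answer: s(r(k ∧ k ∧ q ∧ q, r(k, k, k), s(k)))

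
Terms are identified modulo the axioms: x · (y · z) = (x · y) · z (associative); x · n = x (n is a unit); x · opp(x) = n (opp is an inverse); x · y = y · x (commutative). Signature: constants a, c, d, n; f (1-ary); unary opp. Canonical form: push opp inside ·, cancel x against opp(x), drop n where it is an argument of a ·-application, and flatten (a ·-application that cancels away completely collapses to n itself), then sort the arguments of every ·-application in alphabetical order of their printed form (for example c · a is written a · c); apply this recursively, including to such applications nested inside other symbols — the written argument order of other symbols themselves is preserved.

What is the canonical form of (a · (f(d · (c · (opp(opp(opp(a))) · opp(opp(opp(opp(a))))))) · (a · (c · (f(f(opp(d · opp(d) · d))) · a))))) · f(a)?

Push opp inside:  distribute opp over · and collapse double opp
Combine occurrences:  a · a · a · f(c · d) · c · f(f(opp(d))) · f(a)
Order the arguments:  a · a · a · c · f(a) · f(c · d) · f(f(opp(d)))

Answer: a · a · a · c · f(a) · f(c · d) · f(f(opp(d)))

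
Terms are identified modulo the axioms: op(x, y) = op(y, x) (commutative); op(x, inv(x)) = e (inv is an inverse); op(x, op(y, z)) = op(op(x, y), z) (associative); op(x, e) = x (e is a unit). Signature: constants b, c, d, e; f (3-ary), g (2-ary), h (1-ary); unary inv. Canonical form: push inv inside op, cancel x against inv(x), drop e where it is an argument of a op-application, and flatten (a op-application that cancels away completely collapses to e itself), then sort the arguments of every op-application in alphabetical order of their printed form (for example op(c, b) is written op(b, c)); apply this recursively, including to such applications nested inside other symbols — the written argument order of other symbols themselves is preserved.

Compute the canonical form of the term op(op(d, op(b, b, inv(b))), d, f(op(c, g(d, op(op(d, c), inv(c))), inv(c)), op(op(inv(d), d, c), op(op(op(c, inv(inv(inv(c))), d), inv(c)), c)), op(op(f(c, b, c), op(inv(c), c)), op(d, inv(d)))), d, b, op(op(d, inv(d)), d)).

Answer: op(b, b, d, d, d, d, f(g(d, d), op(c, d), f(c, b, c)))

Derivation:
Push inv inside:  distribute inv over op and collapse double inv
Collect:  op(d, d, d, d, b, b, f(g(d, d), op(c, d), f(c, b, c)))
Sort arguments:  op(b, b, d, d, d, d, f(g(d, d), op(c, d), f(c, b, c)))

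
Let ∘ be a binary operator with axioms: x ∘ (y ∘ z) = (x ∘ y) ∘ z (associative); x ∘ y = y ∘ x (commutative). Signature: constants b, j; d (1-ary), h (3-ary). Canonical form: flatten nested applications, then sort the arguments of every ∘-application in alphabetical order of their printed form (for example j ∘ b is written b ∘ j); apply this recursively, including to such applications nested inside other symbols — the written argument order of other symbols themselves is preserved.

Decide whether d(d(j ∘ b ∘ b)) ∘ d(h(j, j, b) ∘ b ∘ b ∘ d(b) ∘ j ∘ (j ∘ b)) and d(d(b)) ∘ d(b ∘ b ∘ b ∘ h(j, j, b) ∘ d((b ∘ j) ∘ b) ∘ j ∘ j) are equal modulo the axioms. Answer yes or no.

Left:  d(d(j ∘ b ∘ b)) ∘ d(h(j, j, b) ∘ b ∘ b ∘ d(b) ∘ j ∘ (j ∘ b))
  Simplify inside:  d(d(j ∘ b ∘ b))  →  d(d(b ∘ b ∘ j))
  Inside:  d(h(j, j, b) ∘ b ∘ b ∘ d(b) ∘ j ∘ (j ∘ b))  →  d(b ∘ b ∘ b ∘ d(b) ∘ h(j, j, b) ∘ j ∘ j)
  Sort:  d(b ∘ b ∘ b ∘ d(b) ∘ h(j, j, b) ∘ j ∘ j) ∘ d(d(b ∘ b ∘ j))
Right:  d(d(b)) ∘ d(b ∘ b ∘ b ∘ h(j, j, b) ∘ d((b ∘ j) ∘ b) ∘ j ∘ j)
  Inside:  d(b ∘ b ∘ b ∘ h(j, j, b) ∘ d((b ∘ j) ∘ b) ∘ j ∘ j)  →  d(b ∘ b ∘ b ∘ d(b ∘ b ∘ j) ∘ h(j, j, b) ∘ j ∘ j)
  Sort:  d(b ∘ b ∘ b ∘ d(b ∘ b ∘ j) ∘ h(j, j, b) ∘ j ∘ j) ∘ d(d(b))

Answer: no — d(b ∘ b ∘ b ∘ d(b) ∘ h(j, j, b) ∘ j ∘ j) ∘ d(d(b ∘ b ∘ j)) vs d(b ∘ b ∘ b ∘ d(b ∘ b ∘ j) ∘ h(j, j, b) ∘ j ∘ j) ∘ d(d(b))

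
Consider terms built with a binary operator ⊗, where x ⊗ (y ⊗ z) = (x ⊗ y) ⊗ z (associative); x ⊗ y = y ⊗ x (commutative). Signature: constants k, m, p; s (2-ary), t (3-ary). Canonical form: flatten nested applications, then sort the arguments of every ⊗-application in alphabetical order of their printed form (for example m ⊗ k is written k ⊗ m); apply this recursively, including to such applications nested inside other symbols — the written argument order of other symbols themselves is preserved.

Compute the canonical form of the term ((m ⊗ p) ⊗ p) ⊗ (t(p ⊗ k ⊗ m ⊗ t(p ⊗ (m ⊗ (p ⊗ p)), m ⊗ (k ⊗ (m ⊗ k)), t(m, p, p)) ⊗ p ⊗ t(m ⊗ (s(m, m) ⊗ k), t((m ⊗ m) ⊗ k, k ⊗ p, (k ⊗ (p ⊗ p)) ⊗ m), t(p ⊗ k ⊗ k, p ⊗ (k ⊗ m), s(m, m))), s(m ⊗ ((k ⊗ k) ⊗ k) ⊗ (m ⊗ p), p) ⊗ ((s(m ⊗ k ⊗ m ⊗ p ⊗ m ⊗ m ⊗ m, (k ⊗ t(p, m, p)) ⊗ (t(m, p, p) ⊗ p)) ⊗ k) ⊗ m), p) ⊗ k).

Flatten:  m ⊗ p ⊗ p ⊗ t(p ⊗ k ⊗ m ⊗ t(p ⊗ (m ⊗ (p ⊗ p)), m ⊗ (k ⊗ (m ⊗ k)), t(m, p, p)) ⊗ p ⊗ t(m ⊗ (s(m, m) ⊗ k), t((m ⊗ m) ⊗ k, k ⊗ p, (k ⊗ (p ⊗ p)) ⊗ m), t(p ⊗ k ⊗ k, p ⊗ (k ⊗ m), s(m, m))), s(m ⊗ ((k ⊗ k) ⊗ k) ⊗ (m ⊗ p), p) ⊗ ((s(m ⊗ k ⊗ m ⊗ p ⊗ m ⊗ m ⊗ m, (k ⊗ t(p, m, p)) ⊗ (t(m, p, p) ⊗ p)) ⊗ k) ⊗ m), p) ⊗ k
Inside:  t(p ⊗ k ⊗ m ⊗ t(p ⊗ (m ⊗ (p ⊗ p)), m ⊗ (k ⊗ (m ⊗ k)), t(m, p, p)) ⊗ p ⊗ t(m ⊗ (s(m, m) ⊗ k), t((m ⊗ m) ⊗ k, k ⊗ p, (k ⊗ (p ⊗ p)) ⊗ m), t(p ⊗ k ⊗ k, p ⊗ (k ⊗ m), s(m, m))), s(m ⊗ ((k ⊗ k) ⊗ k) ⊗ (m ⊗ p), p) ⊗ ((s(m ⊗ k ⊗ m ⊗ p ⊗ m ⊗ m ⊗ m, (k ⊗ t(p, m, p)) ⊗ (t(m, p, p) ⊗ p)) ⊗ k) ⊗ m), p)  →  t(k ⊗ m ⊗ p ⊗ p ⊗ t(k ⊗ m ⊗ s(m, m), t(k ⊗ m ⊗ m, k ⊗ p, k ⊗ m ⊗ p ⊗ p), t(k ⊗ k ⊗ p, k ⊗ m ⊗ p, s(m, m))) ⊗ t(m ⊗ p ⊗ p ⊗ p, k ⊗ k ⊗ m ⊗ m, t(m, p, p)), k ⊗ m ⊗ s(k ⊗ k ⊗ k ⊗ m ⊗ m ⊗ p, p) ⊗ s(k ⊗ m ⊗ m ⊗ m ⊗ m ⊗ m ⊗ p, k ⊗ p ⊗ t(m, p, p) ⊗ t(p, m, p)), p)
Sort arguments:  k ⊗ m ⊗ p ⊗ p ⊗ t(k ⊗ m ⊗ p ⊗ p ⊗ t(k ⊗ m ⊗ s(m, m), t(k ⊗ m ⊗ m, k ⊗ p, k ⊗ m ⊗ p ⊗ p), t(k ⊗ k ⊗ p, k ⊗ m ⊗ p, s(m, m))) ⊗ t(m ⊗ p ⊗ p ⊗ p, k ⊗ k ⊗ m ⊗ m, t(m, p, p)), k ⊗ m ⊗ s(k ⊗ k ⊗ k ⊗ m ⊗ m ⊗ p, p) ⊗ s(k ⊗ m ⊗ m ⊗ m ⊗ m ⊗ m ⊗ p, k ⊗ p ⊗ t(m, p, p) ⊗ t(p, m, p)), p)

Answer: k ⊗ m ⊗ p ⊗ p ⊗ t(k ⊗ m ⊗ p ⊗ p ⊗ t(k ⊗ m ⊗ s(m, m), t(k ⊗ m ⊗ m, k ⊗ p, k ⊗ m ⊗ p ⊗ p), t(k ⊗ k ⊗ p, k ⊗ m ⊗ p, s(m, m))) ⊗ t(m ⊗ p ⊗ p ⊗ p, k ⊗ k ⊗ m ⊗ m, t(m, p, p)), k ⊗ m ⊗ s(k ⊗ k ⊗ k ⊗ m ⊗ m ⊗ p, p) ⊗ s(k ⊗ m ⊗ m ⊗ m ⊗ m ⊗ m ⊗ p, k ⊗ p ⊗ t(m, p, p) ⊗ t(p, m, p)), p)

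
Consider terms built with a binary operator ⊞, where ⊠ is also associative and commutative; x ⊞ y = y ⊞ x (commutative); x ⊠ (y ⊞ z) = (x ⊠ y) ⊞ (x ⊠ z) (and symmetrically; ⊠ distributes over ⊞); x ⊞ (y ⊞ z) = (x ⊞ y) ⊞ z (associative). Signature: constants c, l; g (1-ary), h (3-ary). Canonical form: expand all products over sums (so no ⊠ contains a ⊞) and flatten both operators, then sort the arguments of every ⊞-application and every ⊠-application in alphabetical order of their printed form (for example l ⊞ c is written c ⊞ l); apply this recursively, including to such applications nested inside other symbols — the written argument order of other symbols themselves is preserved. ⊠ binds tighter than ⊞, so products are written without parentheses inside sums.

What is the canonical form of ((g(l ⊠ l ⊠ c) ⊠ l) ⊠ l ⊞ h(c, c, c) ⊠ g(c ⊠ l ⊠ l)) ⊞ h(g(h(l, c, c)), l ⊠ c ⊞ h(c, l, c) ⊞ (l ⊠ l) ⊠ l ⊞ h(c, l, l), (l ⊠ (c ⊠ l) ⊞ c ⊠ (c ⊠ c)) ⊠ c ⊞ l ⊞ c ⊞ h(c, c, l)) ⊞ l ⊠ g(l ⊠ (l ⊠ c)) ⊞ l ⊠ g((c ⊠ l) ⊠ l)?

Distribute:  g(c ⊠ l ⊠ l) ⊠ l ⊠ l ⊞ g(c ⊠ l ⊠ l) ⊠ h(c, c, c) ⊞ h(g(h(l, c, c)), c ⊠ l ⊞ h(c, l, c) ⊞ h(c, l, l) ⊞ l ⊠ l ⊠ l, c ⊞ c ⊠ c ⊠ c ⊠ c ⊞ c ⊠ c ⊠ l ⊠ l ⊞ h(c, c, l) ⊞ l) ⊞ g(c ⊠ l ⊠ l) ⊠ l ⊞ g(c ⊠ l ⊠ l) ⊠ l
Sort arguments:  g(c ⊠ l ⊠ l) ⊠ h(c, c, c) ⊞ g(c ⊠ l ⊠ l) ⊠ l ⊞ g(c ⊠ l ⊠ l) ⊠ l ⊞ g(c ⊠ l ⊠ l) ⊠ l ⊠ l ⊞ h(g(h(l, c, c)), c ⊠ l ⊞ h(c, l, c) ⊞ h(c, l, l) ⊞ l ⊠ l ⊠ l, c ⊞ c ⊠ c ⊠ c ⊠ c ⊞ c ⊠ c ⊠ l ⊠ l ⊞ h(c, c, l) ⊞ l)

Answer: g(c ⊠ l ⊠ l) ⊠ h(c, c, c) ⊞ g(c ⊠ l ⊠ l) ⊠ l ⊞ g(c ⊠ l ⊠ l) ⊠ l ⊞ g(c ⊠ l ⊠ l) ⊠ l ⊠ l ⊞ h(g(h(l, c, c)), c ⊠ l ⊞ h(c, l, c) ⊞ h(c, l, l) ⊞ l ⊠ l ⊠ l, c ⊞ c ⊠ c ⊠ c ⊠ c ⊞ c ⊠ c ⊠ l ⊠ l ⊞ h(c, c, l) ⊞ l)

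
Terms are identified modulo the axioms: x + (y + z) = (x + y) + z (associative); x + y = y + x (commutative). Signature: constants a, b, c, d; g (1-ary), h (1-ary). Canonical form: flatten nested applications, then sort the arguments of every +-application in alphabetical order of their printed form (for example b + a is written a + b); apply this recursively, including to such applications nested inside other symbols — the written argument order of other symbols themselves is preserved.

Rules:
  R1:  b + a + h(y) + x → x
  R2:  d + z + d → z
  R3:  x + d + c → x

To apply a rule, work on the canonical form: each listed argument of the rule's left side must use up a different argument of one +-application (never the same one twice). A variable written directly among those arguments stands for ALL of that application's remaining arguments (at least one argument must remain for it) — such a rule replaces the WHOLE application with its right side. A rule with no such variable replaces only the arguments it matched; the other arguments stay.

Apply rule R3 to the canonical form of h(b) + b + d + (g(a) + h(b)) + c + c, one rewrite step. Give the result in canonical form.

Answer: b + c + g(a) + h(b) + h(b)

Derivation:
Canonical form:  b + c + c + d + g(a) + h(b) + h(b)
R3 matches:  uses c, d;  x := b + c + g(a) + h(b) + h(b)
The variable takes the whole remainder — replace the entire application.
Giving:  b + c + g(a) + h(b) + h(b)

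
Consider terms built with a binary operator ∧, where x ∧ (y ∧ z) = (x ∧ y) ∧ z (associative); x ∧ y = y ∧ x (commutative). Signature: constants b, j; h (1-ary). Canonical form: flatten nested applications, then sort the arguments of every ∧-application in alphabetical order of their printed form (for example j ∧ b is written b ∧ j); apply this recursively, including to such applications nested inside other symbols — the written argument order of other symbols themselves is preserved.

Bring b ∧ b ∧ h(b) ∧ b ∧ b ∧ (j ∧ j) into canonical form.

Answer: b ∧ b ∧ b ∧ b ∧ h(b) ∧ j ∧ j

Derivation:
Flatten:  b ∧ b ∧ h(b) ∧ b ∧ b ∧ j ∧ j
Order the arguments:  b ∧ b ∧ b ∧ b ∧ h(b) ∧ j ∧ j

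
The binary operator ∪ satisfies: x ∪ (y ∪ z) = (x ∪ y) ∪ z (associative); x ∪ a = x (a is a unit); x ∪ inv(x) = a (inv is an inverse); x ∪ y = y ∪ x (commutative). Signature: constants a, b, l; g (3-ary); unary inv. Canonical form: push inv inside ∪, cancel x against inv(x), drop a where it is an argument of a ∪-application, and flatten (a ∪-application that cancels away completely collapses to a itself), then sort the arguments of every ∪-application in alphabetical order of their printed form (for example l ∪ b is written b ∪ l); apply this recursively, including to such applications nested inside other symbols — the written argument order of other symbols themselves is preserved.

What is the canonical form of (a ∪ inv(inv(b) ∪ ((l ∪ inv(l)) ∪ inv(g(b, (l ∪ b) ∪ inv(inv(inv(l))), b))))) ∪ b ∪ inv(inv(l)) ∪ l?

Answer: b ∪ b ∪ g(b, b, b) ∪ l ∪ l

Derivation:
Push inv inside:  distribute inv over ∪ and collapse double inv
Combine occurrences:  b ∪ b ∪ l ∪ l ∪ g(b, b, b)
Sort arguments:  b ∪ b ∪ g(b, b, b) ∪ l ∪ l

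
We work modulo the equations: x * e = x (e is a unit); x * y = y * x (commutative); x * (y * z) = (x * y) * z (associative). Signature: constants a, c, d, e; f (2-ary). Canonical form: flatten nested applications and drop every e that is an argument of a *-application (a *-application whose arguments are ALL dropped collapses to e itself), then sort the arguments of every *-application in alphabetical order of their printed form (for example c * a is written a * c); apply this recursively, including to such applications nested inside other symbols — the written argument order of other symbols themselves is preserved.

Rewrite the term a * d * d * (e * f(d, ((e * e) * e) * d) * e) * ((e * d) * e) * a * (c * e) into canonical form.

Un-nest:  a * d * d * e * f(d, ((e * e) * e) * d) * e * e * d * e * a * c * e
Canonicalize subterm:  f(d, ((e * e) * e) * d)  →  f(d, d)
Drop the unit:  drop e (×5)
Order the arguments:  a * a * c * d * d * d * f(d, d)

Answer: a * a * c * d * d * d * f(d, d)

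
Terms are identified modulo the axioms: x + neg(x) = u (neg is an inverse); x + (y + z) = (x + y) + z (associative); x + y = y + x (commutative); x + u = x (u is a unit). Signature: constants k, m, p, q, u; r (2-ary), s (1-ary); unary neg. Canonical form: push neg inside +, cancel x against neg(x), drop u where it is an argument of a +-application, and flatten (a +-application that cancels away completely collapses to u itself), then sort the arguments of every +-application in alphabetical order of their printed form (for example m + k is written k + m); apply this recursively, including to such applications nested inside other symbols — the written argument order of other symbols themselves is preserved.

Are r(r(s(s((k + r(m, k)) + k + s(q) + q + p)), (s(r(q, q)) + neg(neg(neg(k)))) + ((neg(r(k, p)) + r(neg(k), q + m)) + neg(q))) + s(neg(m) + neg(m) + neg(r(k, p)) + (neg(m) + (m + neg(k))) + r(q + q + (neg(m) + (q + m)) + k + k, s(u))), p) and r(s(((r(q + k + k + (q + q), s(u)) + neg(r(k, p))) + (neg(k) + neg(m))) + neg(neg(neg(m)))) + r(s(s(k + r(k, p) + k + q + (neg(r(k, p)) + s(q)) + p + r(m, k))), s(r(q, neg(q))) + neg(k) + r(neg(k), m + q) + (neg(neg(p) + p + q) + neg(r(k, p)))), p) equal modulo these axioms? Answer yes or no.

Left:  r(r(s(s((k + r(m, k)) + k + s(q) + q + p)), (s(r(q, q)) + neg(neg(neg(k)))) + ((neg(r(k, p)) + r(neg(k), q + m)) + neg(q))) + s(neg(m) + neg(m) + neg(r(k, p)) + (neg(m) + (m + neg(k))) + r(q + q + (neg(m) + (q + m)) + k + k, s(u))), p)
  Descend into:  r(s(s((k + r(m, k)) + k + s(q) + q + p)), (s(r(q, q)) + neg(neg(neg(k)))) + ((neg(r(k, p)) + r(neg(k), q + m)) + neg(q))) + s(neg(m) + neg(m) + neg(r(k, p)) + (neg(m) + (m + neg(k))) + r(q + q + (neg(m) + (q + m)) + k + k, s(u)))
  Push neg inside:  distribute neg over + and collapse double neg
  Collect terms:  r(s(s(k + k + p + q + r(m, k) + s(q))), neg(k) + neg(q) + neg(r(k, p)) + r(neg(k), m + q) + s(r(q, q))) + s(neg(k) + neg(m) + neg(m) + neg(r(k, p)) + r(k + k + q + q + q, s(u)))
  Rebuild:  r(r(s(s(k + k + p + q + r(m, k) + s(q))), neg(k) + neg(q) + neg(r(k, p)) + r(neg(k), m + q) + s(r(q, q))) + s(neg(k) + neg(m) + neg(m) + neg(r(k, p)) + r(k + k + q + q + q, s(u))), p)
Right:  r(s(((r(q + k + k + (q + q), s(u)) + neg(r(k, p))) + (neg(k) + neg(m))) + neg(neg(neg(m)))) + r(s(s(k + r(k, p) + k + q + (neg(r(k, p)) + s(q)) + p + r(m, k))), s(r(q, neg(q))) + neg(k) + r(neg(k), m + q) + (neg(neg(p) + p + q) + neg(r(k, p)))), p)
  Focus inside:  s(((r(q + k + k + (q + q), s(u)) + neg(r(k, p))) + (neg(k) + neg(m))) + neg(neg(neg(m)))) + r(s(s(k + r(k, p) + k + q + (neg(r(k, p)) + s(q)) + p + r(m, k))), s(r(q, neg(q))) + neg(k) + r(neg(k), m + q) + (neg(neg(p) + p + q) + neg(r(k, p))))
  Push neg inside:  distribute neg over + and collapse double neg
  Collect terms:  s(neg(k) + neg(m) + neg(m) + neg(r(k, p)) + r(k + k + q + q + q, s(u))) + r(s(s(k + k + p + q + r(m, k) + s(q))), neg(k) + neg(q) + neg(r(k, p)) + r(neg(k), m + q) + s(r(q, neg(q))))
  Sort arguments:  r(s(s(k + k + p + q + r(m, k) + s(q))), neg(k) + neg(q) + neg(r(k, p)) + r(neg(k), m + q) + s(r(q, neg(q)))) + s(neg(k) + neg(m) + neg(m) + neg(r(k, p)) + r(k + k + q + q + q, s(u)))
  Reassemble:  r(r(s(s(k + k + p + q + r(m, k) + s(q))), neg(k) + neg(q) + neg(r(k, p)) + r(neg(k), m + q) + s(r(q, neg(q)))) + s(neg(k) + neg(m) + neg(m) + neg(r(k, p)) + r(k + k + q + q + q, s(u))), p)

Answer: no — r(r(s(s(k + k + p + q + r(m, k) + s(q))), neg(k) + neg(q) + neg(r(k, p)) + r(neg(k), m + q) + s(r(q, q))) + s(neg(k) + neg(m) + neg(m) + neg(r(k, p)) + r(k + k + q + q + q, s(u))), p) vs r(r(s(s(k + k + p + q + r(m, k) + s(q))), neg(k) + neg(q) + neg(r(k, p)) + r(neg(k), m + q) + s(r(q, neg(q)))) + s(neg(k) + neg(m) + neg(m) + neg(r(k, p)) + r(k + k + q + q + q, s(u))), p)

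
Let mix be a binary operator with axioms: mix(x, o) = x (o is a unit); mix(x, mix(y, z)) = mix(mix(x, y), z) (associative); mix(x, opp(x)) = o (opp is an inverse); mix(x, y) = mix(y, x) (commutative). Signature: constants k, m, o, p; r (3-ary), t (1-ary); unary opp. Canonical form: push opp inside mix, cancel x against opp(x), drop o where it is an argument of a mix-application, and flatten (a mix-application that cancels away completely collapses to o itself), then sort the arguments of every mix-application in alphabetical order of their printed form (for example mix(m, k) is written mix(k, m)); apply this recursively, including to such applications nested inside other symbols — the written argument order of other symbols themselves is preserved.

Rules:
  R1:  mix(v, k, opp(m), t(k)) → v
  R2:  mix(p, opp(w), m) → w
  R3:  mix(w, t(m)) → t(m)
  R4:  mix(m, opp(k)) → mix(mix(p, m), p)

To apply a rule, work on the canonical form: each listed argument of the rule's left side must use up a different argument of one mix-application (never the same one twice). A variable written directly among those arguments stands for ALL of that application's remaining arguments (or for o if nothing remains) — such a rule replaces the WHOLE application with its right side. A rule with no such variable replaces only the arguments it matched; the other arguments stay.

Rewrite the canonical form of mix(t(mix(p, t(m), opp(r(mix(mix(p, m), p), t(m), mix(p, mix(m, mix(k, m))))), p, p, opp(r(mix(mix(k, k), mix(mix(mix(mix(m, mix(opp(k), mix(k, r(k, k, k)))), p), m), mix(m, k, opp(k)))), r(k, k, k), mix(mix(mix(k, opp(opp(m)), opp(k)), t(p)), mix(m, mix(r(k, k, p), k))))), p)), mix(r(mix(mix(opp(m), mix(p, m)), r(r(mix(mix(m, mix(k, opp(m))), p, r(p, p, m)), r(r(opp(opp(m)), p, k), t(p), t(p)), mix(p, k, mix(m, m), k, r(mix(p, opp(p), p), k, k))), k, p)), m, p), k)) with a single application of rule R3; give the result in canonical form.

Canonical form:  mix(k, r(mix(p, r(r(mix(k, p, r(p, p, m)), r(r(m, p, k), t(p), t(p)), mix(k, k, m, m, p, r(p, k, k))), k, p)), m, p), t(mix(opp(r(mix(k, k, m, m, m, p, r(k, k, k)), r(k, k, k), mix(k, m, m, r(k, k, p), t(p)))), opp(r(mix(m, p, p), t(m), mix(k, m, m, p))), p, p, p, p, t(m))))
R3 matches:  uses t(m);  w := mix(opp(r(mix(k, k, m, m, m, p, r(k, k, k)), r(k, k, k), mix(k, m, m, r(k, k, p), t(p)))), opp(r(mix(m, p, p), t(m), mix(k, m, m, p))), p, p, p, p)
The variable takes the whole remainder — replace the entire application.
New term:  mix(k, r(mix(p, r(r(mix(k, p, r(p, p, m)), r(r(m, p, k), t(p), t(p)), mix(k, k, m, m, p, r(p, k, k))), k, p)), m, p), t(t(m)))

Answer: mix(k, r(mix(p, r(r(mix(k, p, r(p, p, m)), r(r(m, p, k), t(p), t(p)), mix(k, k, m, m, p, r(p, k, k))), k, p)), m, p), t(t(m)))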